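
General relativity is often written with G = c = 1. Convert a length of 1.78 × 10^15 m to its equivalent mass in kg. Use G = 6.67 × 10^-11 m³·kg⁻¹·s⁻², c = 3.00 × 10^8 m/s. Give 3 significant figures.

Length → mass via c²/G.
1.78 × 10^15 m × (c²/G) = 2.40 × 10^42 kg

2.40 × 10^42 kg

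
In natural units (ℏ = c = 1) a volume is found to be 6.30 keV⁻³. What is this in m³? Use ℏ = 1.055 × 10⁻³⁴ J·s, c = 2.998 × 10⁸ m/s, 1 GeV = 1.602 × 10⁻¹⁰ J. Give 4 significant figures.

Volume is [L]³ = [E]⁻³·(ℏc)³.
1 GeV⁻³ → (ℏc)³ × (1 GeV in J)⁻³ = 7.696 × 10⁻⁴⁸ m³.
Convert the energy scale: 6.30 keV⁻³ = 6.30 × 10¹⁸ GeV⁻³.
Result: 6.30 × 10¹⁸ × 7.696 × 10⁻⁴⁸ = 4.848 × 10⁻²⁹ m³.

4.848 × 10⁻²⁹ m³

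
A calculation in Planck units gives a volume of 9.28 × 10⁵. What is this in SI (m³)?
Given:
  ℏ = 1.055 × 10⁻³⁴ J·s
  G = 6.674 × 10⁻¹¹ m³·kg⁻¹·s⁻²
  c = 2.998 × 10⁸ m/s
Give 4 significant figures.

One Planck volume: V_P = (ℏG/c³)^(3/2) = 4.224 × 10⁻¹⁰⁵ m³.
9.28 × 10⁵ × 4.224 × 10⁻¹⁰⁵ m³ = 3.920 × 10⁻⁹⁹ m³

3.920 × 10⁻⁹⁹ m³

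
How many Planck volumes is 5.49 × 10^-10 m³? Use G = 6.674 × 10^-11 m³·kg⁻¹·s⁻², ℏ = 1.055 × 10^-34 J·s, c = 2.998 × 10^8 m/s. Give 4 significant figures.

Planck volume: V_P = (ℏG/c³)^(3/2) = 4.224 × 10^-105 m³.
5.49 × 10^-10 / 4.224 × 10^-105 = 1.300 × 10^95

1.300 × 10^95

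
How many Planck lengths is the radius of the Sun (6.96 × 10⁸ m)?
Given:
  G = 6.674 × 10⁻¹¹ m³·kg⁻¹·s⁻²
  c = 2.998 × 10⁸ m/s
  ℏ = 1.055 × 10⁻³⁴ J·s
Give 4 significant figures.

Planck length: ℓ_P = √(ℏG/c³) = 1.616 × 10⁻³⁵ m.
6.96 × 10⁸ / 1.616 × 10⁻³⁵ = 4.306 × 10⁴³

4.306 × 10⁴³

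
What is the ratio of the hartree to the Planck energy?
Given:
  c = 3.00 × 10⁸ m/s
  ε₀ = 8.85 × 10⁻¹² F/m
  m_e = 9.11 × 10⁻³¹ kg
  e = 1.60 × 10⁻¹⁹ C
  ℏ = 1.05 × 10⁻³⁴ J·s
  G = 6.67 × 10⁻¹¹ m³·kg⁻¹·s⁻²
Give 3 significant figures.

2.24 × 10⁻²⁷

hartree: E_h = m_e e⁴/(4πε₀ℏ)² = 4.38 × 10⁻¹⁸ J
Planck energy: E_P = √(ℏc⁵/G) = 1.96 × 10⁹ J
ratio = 4.38 × 10⁻¹⁸ / 1.96 × 10⁹ = 2.24 × 10⁻²⁷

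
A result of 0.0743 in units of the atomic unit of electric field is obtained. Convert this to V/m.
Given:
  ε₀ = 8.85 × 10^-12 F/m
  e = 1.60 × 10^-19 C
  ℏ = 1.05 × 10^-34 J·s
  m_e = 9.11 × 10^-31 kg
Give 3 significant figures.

One atomic unit of electric field: E_au = E_h/(e a₀) = m_e²e⁵/((4πε₀)³ℏ⁴) = 5.20 × 10^11 V/m.
0.0743 × 5.20 × 10^11 V/m = 3.87 × 10^10 V/m

3.87 × 10^10 V/m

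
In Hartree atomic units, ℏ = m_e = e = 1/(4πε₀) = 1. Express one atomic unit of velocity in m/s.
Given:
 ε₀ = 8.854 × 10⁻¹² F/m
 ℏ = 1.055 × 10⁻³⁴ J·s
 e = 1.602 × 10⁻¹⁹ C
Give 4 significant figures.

2.186 × 10⁶ m/s

From ℏ = m_e = e = 1/(4πε₀) = 1 the velocity scale is v_au = e²/(4πε₀ℏ).
  = 2.566 × 10⁻³⁸ / 1.174 × 10⁻⁴⁴
  = 2.186 × 10⁶ m/s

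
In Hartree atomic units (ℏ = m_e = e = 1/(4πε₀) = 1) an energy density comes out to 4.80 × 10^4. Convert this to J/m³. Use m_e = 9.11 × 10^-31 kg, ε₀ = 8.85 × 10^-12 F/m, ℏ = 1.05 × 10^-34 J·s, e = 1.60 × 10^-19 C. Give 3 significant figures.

1.45 × 10^18 J/m³

One atomic unit of energy density: u_au = E_h/a₀³ = m_e⁴e¹⁰/((4πε₀)⁵ℏ⁸) = 3.01 × 10^13 J/m³.
4.80 × 10^4 × 3.01 × 10^13 J/m³ = 1.45 × 10^18 J/m³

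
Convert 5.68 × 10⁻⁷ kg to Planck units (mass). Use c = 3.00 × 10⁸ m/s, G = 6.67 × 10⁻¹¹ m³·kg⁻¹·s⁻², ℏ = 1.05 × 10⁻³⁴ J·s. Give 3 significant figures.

26.1

Planck mass: m_P = √(ℏc/G) = 2.17 × 10⁻⁸ kg.
5.68 × 10⁻⁷ / 2.17 × 10⁻⁸ = 26.1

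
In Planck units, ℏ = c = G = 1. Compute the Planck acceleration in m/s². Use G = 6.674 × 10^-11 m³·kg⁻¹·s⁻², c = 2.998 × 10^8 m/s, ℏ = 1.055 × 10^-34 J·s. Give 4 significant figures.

From ℏ = c = G = 1 the acceleration scale is a_P = √(c⁷/(ℏG)).
  = √(3.092 × 10^103)
  = 5.560 × 10^51 m/s²

5.560 × 10^51 m/s²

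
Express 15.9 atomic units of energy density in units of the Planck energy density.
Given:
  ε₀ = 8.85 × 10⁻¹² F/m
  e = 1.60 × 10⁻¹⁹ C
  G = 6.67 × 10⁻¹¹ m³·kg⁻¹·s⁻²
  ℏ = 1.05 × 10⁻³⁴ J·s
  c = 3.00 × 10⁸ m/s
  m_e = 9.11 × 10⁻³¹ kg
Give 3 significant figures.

1.02 × 10⁻⁹⁹

atomic unit of energy density: u_au = E_h/a₀³ = m_e⁴e¹⁰/((4πε₀)⁵ℏ⁸) = 3.01 × 10¹³ J/m³
Planck energy density: u_P = c⁷/(ℏG²) = 4.68 × 10¹¹³ J/m³
15.9 × 3.01 × 10¹³ / 4.68 × 10¹¹³ = 1.02 × 10⁻⁹⁹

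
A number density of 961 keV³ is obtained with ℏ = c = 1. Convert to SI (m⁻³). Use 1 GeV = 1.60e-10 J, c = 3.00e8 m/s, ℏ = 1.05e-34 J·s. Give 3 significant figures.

1.26e32 m⁻³

Number density is [L]⁻³ = [E]³/(ℏc)³.
1 GeV³ → 1/(ℏc)³ × (1 GeV in J)³ = 1.31e47 m⁻³.
Convert the energy scale: 961 keV³ = 9.61e-16 GeV³.
Result: 9.61e-16 × 1.31e47 = 1.26e32 m⁻³.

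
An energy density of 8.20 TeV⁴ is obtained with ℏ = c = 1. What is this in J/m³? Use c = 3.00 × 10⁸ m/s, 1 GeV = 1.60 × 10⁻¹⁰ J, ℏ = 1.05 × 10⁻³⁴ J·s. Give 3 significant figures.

1.72 × 10⁵⁰ J/m³

[E]/[L]³ = [E]⁴/(ℏc)³; restore (ℏc)⁻³.
1 GeV⁴ → 1/(ℏc)³ × (1 GeV in J)⁴ = 2.10 × 10³⁷ J/m³.
Convert the energy scale: 8.20 TeV⁴ = 8.20 × 10¹² GeV⁴.
Result: 8.20 × 10¹² × 2.10 × 10³⁷ = 1.72 × 10⁵⁰ J/m³.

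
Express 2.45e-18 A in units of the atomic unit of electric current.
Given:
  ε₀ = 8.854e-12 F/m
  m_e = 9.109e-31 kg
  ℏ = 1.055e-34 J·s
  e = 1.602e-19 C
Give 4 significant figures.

atomic unit of electric current: I_au = e E_h/ℏ = m_e e⁵/((4πε₀)²ℏ³) = 6.612e-3 A.
2.45e-18 / 6.612e-3 = 3.705e-16

3.705e-16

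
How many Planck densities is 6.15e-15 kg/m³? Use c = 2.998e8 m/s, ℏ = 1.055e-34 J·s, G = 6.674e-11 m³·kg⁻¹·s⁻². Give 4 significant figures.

Planck density: ρ_P = c⁵/(ℏG²) = 5.154e96 kg/m³.
6.15e-15 / 5.154e96 = 1.193e-111

1.193e-111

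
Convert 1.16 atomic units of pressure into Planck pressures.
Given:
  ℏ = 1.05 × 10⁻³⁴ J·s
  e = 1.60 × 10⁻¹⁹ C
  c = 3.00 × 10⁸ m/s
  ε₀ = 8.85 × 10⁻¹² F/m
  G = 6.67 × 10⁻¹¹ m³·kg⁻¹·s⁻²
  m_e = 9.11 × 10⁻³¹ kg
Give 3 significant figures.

7.47 × 10⁻¹⁰¹

atomic unit of pressure: P_au = E_h/a₀³ = m_e⁴e¹⁰/((4πε₀)⁵ℏ⁸) = 3.01 × 10¹³ Pa
Planck pressure: p_P = c⁷/(ℏG²) = 4.68 × 10¹¹³ Pa
1.16 × 3.01 × 10¹³ / 4.68 × 10¹¹³ = 7.47 × 10⁻¹⁰¹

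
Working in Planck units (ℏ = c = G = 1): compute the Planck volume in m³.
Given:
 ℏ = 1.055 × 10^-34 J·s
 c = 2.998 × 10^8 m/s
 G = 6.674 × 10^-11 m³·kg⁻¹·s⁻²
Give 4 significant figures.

The unique combination of the constants set to 1 with dimensions of volume is V_P = (ℏG/c³)^(3/2).
  = √(1.784 × 10^-209)
  = 4.224 × 10^-105 m³

4.224 × 10^-105 m³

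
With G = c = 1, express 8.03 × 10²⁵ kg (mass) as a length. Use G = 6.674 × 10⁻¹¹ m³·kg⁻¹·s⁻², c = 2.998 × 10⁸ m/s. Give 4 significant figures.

0.05963 m

In G = c = 1 units mass has dimensions of length; the conversion factor is G/c².
8.03 × 10²⁵ kg × (G/c²) = 0.05963 m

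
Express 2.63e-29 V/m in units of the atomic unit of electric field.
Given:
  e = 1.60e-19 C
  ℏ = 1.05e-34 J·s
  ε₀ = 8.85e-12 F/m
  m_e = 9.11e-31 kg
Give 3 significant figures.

atomic unit of electric field: E_au = E_h/(e a₀) = m_e²e⁵/((4πε₀)³ℏ⁴) = 5.20e11 V/m.
2.63e-29 / 5.20e11 = 5.05e-41

5.05e-41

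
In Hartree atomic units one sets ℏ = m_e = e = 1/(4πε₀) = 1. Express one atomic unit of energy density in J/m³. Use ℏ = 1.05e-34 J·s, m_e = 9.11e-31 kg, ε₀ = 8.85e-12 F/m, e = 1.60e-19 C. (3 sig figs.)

3.01e13 J/m³

u_au = E_h/a₀³ = m_e⁴e¹⁰/((4πε₀)⁵ℏ⁸)
E_h = 4.38e-18 J
a₀ = 5.26e-11 m
E_h/a₀³ = 3.01e13 J/m³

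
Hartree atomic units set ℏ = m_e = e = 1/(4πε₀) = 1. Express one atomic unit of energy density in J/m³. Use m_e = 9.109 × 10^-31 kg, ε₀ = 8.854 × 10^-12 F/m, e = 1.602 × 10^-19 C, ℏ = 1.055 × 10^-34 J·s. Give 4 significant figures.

2.929 × 10^13 J/m³

From ℏ = m_e = e = 1/(4πε₀) = 1 the energy density scale is u_au = E_h/a₀³ = m_e⁴e¹⁰/((4πε₀)⁵ℏ⁸).
E_h = 4.354 × 10^-18 J
a₀ = 5.297 × 10^-11 m
E_h/a₀³ = 2.929 × 10^13 J/m³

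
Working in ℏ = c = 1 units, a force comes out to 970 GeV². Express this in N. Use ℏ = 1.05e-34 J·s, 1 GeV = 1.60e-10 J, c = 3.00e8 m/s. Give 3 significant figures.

7.88e8 N

Force is [E]/[L] = [E]²/(ℏc); restore (ℏc)⁻¹.
1 GeV² → 1/(ℏc) × (1 GeV in J)² = 8.13e5 N.
Result: 970 × 8.13e5 = 7.88e8 N.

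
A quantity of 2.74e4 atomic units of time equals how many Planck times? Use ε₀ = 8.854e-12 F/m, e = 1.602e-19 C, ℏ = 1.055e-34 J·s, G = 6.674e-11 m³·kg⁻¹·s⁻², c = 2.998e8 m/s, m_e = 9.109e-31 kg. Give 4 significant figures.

atomic unit of time: τ_au = (4πε₀)²ℏ³/(m_e e⁴) = 2.423e-17 s
Planck time: t_P = √(ℏG/c⁵) = 5.392e-44 s
2.74e4 × 2.423e-17 / 5.392e-44 = 1.231e31

1.231e31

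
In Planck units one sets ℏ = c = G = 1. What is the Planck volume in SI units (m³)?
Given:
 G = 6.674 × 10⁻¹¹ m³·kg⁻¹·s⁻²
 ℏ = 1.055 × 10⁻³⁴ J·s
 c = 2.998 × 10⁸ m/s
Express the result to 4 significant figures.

4.224 × 10⁻¹⁰⁵ m³

V_P = (ℏG/c³)^(3/2)
  = √(1.784 × 10⁻²⁰⁹)
  = 4.224 × 10⁻¹⁰⁵ m³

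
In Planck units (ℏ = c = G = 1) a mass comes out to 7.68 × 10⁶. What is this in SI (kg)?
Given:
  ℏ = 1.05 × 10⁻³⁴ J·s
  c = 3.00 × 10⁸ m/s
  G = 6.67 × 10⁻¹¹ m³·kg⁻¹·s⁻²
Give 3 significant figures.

One Planck mass: m_P = √(ℏc/G) = 2.17 × 10⁻⁸ kg.
7.68 × 10⁶ × 2.17 × 10⁻⁸ kg = 0.167 kg

0.167 kg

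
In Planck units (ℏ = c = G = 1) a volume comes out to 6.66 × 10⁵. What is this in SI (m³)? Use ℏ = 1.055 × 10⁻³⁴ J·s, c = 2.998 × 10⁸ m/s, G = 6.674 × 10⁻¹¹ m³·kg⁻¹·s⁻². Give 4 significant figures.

One Planck volume: V_P = (ℏG/c³)^(3/2) = 4.224 × 10⁻¹⁰⁵ m³.
6.66 × 10⁵ × 4.224 × 10⁻¹⁰⁵ m³ = 2.813 × 10⁻⁹⁹ m³

2.813 × 10⁻⁹⁹ m³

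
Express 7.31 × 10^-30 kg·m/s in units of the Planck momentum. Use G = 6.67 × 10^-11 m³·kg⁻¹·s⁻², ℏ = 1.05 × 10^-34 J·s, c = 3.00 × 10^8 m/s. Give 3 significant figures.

1.12 × 10^-30

Planck momentum: p_P = √(ℏc³/G) = 6.52 kg·m/s.
7.31 × 10^-30 / 6.52 = 1.12 × 10^-30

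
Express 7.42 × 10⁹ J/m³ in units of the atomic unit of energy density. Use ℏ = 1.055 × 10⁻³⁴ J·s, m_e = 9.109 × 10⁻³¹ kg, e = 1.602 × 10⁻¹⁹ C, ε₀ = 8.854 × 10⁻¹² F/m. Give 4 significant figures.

2.533 × 10⁻⁴

atomic unit of energy density: u_au = E_h/a₀³ = m_e⁴e¹⁰/((4πε₀)⁵ℏ⁸) = 2.929 × 10¹³ J/m³.
7.42 × 10⁹ / 2.929 × 10¹³ = 2.533 × 10⁻⁴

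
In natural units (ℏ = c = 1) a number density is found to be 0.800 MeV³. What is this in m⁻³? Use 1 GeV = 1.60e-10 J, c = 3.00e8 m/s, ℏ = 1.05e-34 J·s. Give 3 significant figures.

Number density is [L]⁻³ = [E]³/(ℏc)³.
1 GeV³ → 1/(ℏc)³ × (1 GeV in J)³ = 1.31e47 m⁻³.
Convert the energy scale: 0.800 MeV³ = 8.00e-10 GeV³.
Result: 8.00e-10 × 1.31e47 = 1.05e38 m⁻³.

1.05e38 m⁻³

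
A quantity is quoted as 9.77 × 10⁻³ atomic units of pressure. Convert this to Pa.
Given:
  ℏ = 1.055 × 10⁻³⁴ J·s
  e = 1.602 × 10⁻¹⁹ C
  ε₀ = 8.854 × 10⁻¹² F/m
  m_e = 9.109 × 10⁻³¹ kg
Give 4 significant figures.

2.862 × 10¹¹ Pa

One atomic unit of pressure: P_au = E_h/a₀³ = m_e⁴e¹⁰/((4πε₀)⁵ℏ⁸) = 2.929 × 10¹³ Pa.
9.77 × 10⁻³ × 2.929 × 10¹³ Pa = 2.862 × 10¹¹ Pa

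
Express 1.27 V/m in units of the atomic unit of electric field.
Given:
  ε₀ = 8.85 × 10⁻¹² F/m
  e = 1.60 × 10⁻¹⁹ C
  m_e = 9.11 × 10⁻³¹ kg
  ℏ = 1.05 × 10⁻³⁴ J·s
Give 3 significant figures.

2.44 × 10⁻¹²

atomic unit of electric field: E_au = E_h/(e a₀) = m_e²e⁵/((4πε₀)³ℏ⁴) = 5.20 × 10¹¹ V/m.
1.27 / 5.20 × 10¹¹ = 2.44 × 10⁻¹²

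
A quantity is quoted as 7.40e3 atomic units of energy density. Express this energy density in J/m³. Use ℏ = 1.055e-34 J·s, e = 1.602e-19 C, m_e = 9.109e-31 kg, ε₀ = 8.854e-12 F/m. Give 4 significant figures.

One atomic unit of energy density: u_au = E_h/a₀³ = m_e⁴e¹⁰/((4πε₀)⁵ℏ⁸) = 2.929e13 J/m³.
7.40e3 × 2.929e13 J/m³ = 2.168e17 J/m³

2.168e17 J/m³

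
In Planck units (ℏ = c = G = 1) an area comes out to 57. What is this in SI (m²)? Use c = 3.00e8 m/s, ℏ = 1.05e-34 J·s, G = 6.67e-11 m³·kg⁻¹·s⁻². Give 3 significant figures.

One Planck area: A_P = ℏG/c³ = 2.59e-70 m².
57 × 2.59e-70 m² = 1.48e-68 m²

1.48e-68 m²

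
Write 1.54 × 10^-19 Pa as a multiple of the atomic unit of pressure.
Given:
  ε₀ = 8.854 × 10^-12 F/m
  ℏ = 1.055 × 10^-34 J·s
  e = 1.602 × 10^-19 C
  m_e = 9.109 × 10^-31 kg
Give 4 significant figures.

5.258 × 10^-33

atomic unit of pressure: P_au = E_h/a₀³ = m_e⁴e¹⁰/((4πε₀)⁵ℏ⁸) = 2.929 × 10^13 Pa.
1.54 × 10^-19 / 2.929 × 10^13 = 5.258 × 10^-33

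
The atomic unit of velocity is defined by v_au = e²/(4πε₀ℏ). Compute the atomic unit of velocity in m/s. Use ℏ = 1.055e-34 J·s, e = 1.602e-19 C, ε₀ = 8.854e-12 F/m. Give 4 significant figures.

2.186e6 m/s

v_au = e²/(4πε₀ℏ)
  = 2.566e-38 / 1.174e-44
  = 2.186e6 m/s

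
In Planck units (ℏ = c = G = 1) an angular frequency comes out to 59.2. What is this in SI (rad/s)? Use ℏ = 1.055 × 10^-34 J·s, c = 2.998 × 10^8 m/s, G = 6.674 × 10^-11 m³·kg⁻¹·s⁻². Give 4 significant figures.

1.098 × 10^45 rad/s

One Planck angular frequency: ω_P = √(c⁵/(ℏG)) = 1.855 × 10^43 rad/s.
59.2 × 1.855 × 10^43 rad/s = 1.098 × 10^45 rad/s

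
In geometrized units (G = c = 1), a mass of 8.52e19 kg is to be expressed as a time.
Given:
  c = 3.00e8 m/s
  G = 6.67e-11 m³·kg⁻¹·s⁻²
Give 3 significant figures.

2.10e-16 s

Mass → time via G/c³.
8.52e19 kg × (G/c³) = 2.10e-16 s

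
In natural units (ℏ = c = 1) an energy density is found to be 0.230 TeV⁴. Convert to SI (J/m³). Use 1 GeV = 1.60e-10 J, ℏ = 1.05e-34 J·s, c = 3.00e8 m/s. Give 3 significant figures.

4.82e48 J/m³

[E]/[L]³ = [E]⁴/(ℏc)³; restore (ℏc)⁻³.
1 GeV⁴ → 1/(ℏc)³ × (1 GeV in J)⁴ = 2.10e37 J/m³.
Convert the energy scale: 0.230 TeV⁴ = 2.30e11 GeV⁴.
Result: 2.30e11 × 2.10e37 = 4.82e48 J/m³.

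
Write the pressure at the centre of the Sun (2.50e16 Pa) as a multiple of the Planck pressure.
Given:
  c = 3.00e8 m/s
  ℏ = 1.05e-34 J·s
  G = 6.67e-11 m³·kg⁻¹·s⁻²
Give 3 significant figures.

5.34e-98

Planck pressure: p_P = c⁷/(ℏG²) = 4.68e113 Pa.
2.50e16 / 4.68e113 = 5.34e-98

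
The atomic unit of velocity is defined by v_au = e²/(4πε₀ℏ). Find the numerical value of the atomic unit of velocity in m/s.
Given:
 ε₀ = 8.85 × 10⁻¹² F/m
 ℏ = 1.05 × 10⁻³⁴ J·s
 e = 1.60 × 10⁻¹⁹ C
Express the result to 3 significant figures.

v_au = e²/(4πε₀ℏ)
  = 2.56 × 10⁻³⁸ / 1.17 × 10⁻⁴⁴
  = 2.19 × 10⁶ m/s

2.19 × 10⁶ m/s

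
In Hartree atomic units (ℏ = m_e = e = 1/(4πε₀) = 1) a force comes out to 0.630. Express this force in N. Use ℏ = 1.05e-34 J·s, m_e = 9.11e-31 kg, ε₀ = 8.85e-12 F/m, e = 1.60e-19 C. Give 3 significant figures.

5.25e-8 N

One atomic unit of force: F_au = E_h/a₀ = m_e²e⁶/((4πε₀)³ℏ⁴) = 8.33e-8 N.
0.630 × 8.33e-8 N = 5.25e-8 N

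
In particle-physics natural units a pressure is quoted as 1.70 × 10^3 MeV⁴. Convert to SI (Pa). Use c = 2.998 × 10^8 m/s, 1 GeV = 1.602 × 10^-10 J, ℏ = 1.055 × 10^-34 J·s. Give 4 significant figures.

Pressure is [E]/[L]³ = [E]⁴/(ℏc)³.
1 GeV⁴ → 1/(ℏc)³ × (1 GeV in J)⁴ = 2.082 × 10^37 Pa.
Convert the energy scale: 1.70 × 10^3 MeV⁴ = 1.70 × 10^-9 GeV⁴.
Result: 1.70 × 10^-9 × 2.082 × 10^37 = 3.539 × 10^28 Pa.

3.539 × 10^28 Pa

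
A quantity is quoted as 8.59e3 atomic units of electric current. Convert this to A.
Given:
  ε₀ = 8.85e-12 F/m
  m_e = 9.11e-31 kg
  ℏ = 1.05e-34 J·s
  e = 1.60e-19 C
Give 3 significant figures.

57.3 A

One atomic unit of electric current: I_au = e E_h/ℏ = m_e e⁵/((4πε₀)²ℏ³) = 6.67e-3 A.
8.59e3 × 6.67e-3 A = 57.3 A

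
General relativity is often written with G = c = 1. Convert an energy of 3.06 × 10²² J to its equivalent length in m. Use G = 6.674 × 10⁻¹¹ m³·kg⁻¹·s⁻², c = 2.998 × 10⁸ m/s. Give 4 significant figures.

Energy → length via G/c⁴.
3.06 × 10²² J × (G/c⁴) = 2.528 × 10⁻²² m

2.528 × 10⁻²² m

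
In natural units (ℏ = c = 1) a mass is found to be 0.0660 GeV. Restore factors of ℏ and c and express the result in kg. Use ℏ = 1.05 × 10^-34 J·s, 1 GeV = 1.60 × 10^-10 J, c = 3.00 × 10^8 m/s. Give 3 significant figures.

1.17 × 10^-28 kg

Mass is [E]/c²; divide by c².
1 GeV → 1/c² × (1 GeV in J) = 1.78 × 10^-27 kg.
Result: 0.0660 × 1.78 × 10^-27 = 1.17 × 10^-28 kg.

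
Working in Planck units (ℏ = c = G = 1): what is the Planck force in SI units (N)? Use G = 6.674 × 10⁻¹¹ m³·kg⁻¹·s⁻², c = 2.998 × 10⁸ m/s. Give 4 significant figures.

From ℏ = c = G = 1 the force scale is F_P = c⁴/G.
  = 8.078 × 10³³ / 6.674 × 10⁻¹¹
  = 1.210 × 10⁴⁴ N

1.210 × 10⁴⁴ N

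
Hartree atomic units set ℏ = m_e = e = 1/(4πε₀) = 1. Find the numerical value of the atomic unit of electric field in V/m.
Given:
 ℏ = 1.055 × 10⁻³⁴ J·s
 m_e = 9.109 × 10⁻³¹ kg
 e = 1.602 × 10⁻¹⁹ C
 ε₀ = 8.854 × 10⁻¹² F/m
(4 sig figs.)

The unique combination of the constants set to 1 with dimensions of electric field is E_au = E_h/(e a₀) = m_e²e⁵/((4πε₀)³ℏ⁴).
E_h = 4.354 × 10⁻¹⁸ J
a₀ = 5.297 × 10⁻¹¹ m
E_h/(e·a₀) = 5.131 × 10¹¹ V/m

5.131 × 10¹¹ V/m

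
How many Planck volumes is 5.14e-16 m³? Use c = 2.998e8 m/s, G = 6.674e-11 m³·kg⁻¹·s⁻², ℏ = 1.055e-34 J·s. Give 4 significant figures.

Planck volume: V_P = (ℏG/c³)^(3/2) = 4.224e-105 m³.
5.14e-16 / 4.224e-105 = 1.217e89

1.217e89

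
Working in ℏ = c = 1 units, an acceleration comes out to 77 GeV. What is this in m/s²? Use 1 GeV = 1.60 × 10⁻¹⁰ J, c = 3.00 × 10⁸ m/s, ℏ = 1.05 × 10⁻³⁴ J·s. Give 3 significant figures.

3.52 × 10³⁴ m/s²

Acceleration is [L]/[T]² = c·[E]/ℏ.
1 GeV → c/ℏ × (1 GeV in J) = 4.57 × 10³² m/s².
Result: 77 × 4.57 × 10³² = 3.52 × 10³⁴ m/s².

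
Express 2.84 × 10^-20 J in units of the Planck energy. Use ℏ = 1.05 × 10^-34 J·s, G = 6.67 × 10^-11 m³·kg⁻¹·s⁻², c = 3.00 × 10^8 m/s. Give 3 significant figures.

Planck energy: E_P = √(ℏc⁵/G) = 1.96 × 10^9 J.
2.84 × 10^-20 / 1.96 × 10^9 = 1.45 × 10^-29

1.45 × 10^-29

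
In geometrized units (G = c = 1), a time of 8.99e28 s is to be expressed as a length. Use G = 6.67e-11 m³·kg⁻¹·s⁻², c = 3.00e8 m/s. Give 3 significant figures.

Time → length via c.
8.99e28 s × (c) = 2.70e37 m

2.70e37 m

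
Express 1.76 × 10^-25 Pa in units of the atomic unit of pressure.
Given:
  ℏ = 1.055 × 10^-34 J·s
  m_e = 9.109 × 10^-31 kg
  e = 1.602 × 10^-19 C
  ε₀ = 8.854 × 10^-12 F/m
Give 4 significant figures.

6.009 × 10^-39

atomic unit of pressure: P_au = E_h/a₀³ = m_e⁴e¹⁰/((4πε₀)⁵ℏ⁸) = 2.929 × 10^13 Pa.
1.76 × 10^-25 / 2.929 × 10^13 = 6.009 × 10^-39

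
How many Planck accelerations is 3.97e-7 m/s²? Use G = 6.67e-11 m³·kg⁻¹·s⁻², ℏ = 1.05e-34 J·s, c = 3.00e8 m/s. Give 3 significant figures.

7.10e-59

Planck acceleration: a_P = √(c⁷/(ℏG)) = 5.59e51 m/s².
3.97e-7 / 5.59e51 = 7.10e-59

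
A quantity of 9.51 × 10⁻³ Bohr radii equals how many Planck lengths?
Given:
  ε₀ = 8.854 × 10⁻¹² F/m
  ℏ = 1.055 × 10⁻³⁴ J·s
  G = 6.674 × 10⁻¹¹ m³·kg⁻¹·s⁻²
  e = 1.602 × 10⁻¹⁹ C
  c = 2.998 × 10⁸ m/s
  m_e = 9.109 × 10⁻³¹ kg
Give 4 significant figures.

Bohr radius: a₀ = 4πε₀ℏ²/(m_e e²) = 5.297 × 10⁻¹¹ m
Planck length: ℓ_P = √(ℏG/c³) = 1.616 × 10⁻³⁵ m
9.51 × 10⁻³ × 5.297 × 10⁻¹¹ / 1.616 × 10⁻³⁵ = 3.117 × 10²²

3.117 × 10²²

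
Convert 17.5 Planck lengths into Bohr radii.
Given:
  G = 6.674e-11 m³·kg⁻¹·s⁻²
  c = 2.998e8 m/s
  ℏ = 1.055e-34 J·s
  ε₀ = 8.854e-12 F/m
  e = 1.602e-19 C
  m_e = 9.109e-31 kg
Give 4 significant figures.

5.340e-24

Planck length: ℓ_P = √(ℏG/c³) = 1.616e-35 m
Bohr radius: a₀ = 4πε₀ℏ²/(m_e e²) = 5.297e-11 m
17.5 × 1.616e-35 / 5.297e-11 = 5.340e-24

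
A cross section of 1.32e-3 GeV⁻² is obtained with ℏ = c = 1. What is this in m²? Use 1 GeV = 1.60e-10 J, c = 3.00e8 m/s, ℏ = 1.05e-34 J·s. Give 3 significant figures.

Area is [L]² = [E]⁻²·(ℏc)²; restore (ℏc)².
1 GeV⁻² → (ℏc)² × (1 GeV in J)⁻² = 3.88e-32 m².
Result: 1.32e-3 × 3.88e-32 = 5.12e-35 m².

5.12e-35 m²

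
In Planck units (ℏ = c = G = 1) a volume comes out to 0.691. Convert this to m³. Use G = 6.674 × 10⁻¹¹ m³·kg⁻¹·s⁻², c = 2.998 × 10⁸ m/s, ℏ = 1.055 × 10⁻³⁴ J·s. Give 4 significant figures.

2.919 × 10⁻¹⁰⁵ m³

One Planck volume: V_P = (ℏG/c³)^(3/2) = 4.224 × 10⁻¹⁰⁵ m³.
0.691 × 4.224 × 10⁻¹⁰⁵ m³ = 2.919 × 10⁻¹⁰⁵ m³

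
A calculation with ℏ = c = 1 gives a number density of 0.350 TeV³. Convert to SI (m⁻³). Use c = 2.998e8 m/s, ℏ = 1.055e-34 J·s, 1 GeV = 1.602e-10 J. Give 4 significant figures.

4.548e55 m⁻³

Number density is [L]⁻³ = [E]³/(ℏc)³.
1 GeV³ → 1/(ℏc)³ × (1 GeV in J)³ = 1.299e47 m⁻³.
Convert the energy scale: 0.350 TeV³ = 3.50e8 GeV³.
Result: 3.50e8 × 1.299e47 = 4.548e55 m⁻³.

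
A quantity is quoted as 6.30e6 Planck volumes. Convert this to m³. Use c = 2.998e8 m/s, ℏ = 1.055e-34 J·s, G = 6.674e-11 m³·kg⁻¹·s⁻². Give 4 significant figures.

One Planck volume: V_P = (ℏG/c³)^(3/2) = 4.224e-105 m³.
6.30e6 × 4.224e-105 m³ = 2.661e-98 m³

2.661e-98 m³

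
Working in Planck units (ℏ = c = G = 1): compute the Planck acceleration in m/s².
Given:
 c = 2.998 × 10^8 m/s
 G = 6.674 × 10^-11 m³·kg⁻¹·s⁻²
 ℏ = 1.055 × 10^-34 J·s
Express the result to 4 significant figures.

5.560 × 10^51 m/s²

From ℏ = c = G = 1 the acceleration scale is a_P = √(c⁷/(ℏG)).
  = √(3.092 × 10^103)
  = 5.560 × 10^51 m/s²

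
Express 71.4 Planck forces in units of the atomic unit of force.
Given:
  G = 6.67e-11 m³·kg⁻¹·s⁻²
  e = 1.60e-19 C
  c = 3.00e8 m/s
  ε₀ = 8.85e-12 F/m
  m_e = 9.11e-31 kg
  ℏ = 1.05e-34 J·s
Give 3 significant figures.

1.04e53

Planck force: F_P = c⁴/G = 1.21e44 N
atomic unit of force: F_au = E_h/a₀ = m_e²e⁶/((4πε₀)³ℏ⁴) = 8.33e-8 N
71.4 × 1.21e44 / 8.33e-8 = 1.04e53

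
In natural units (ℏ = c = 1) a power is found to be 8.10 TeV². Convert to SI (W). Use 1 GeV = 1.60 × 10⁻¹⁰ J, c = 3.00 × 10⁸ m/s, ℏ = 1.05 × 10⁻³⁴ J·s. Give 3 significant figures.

1.97 × 10²¹ W

Power is [E]/[T] = [E]²/ℏ.
1 GeV² → 1/ℏ × (1 GeV in J)² = 2.44 × 10¹⁴ W.
Convert the energy scale: 8.10 TeV² = 8.10 × 10⁶ GeV².
Result: 8.10 × 10⁶ × 2.44 × 10¹⁴ = 1.97 × 10²¹ W.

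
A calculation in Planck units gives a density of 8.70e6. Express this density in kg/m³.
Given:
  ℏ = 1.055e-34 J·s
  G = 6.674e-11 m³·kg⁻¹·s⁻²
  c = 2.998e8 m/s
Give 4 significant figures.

4.484e103 kg/m³

One Planck density: ρ_P = c⁵/(ℏG²) = 5.154e96 kg/m³.
8.70e6 × 5.154e96 kg/m³ = 4.484e103 kg/m³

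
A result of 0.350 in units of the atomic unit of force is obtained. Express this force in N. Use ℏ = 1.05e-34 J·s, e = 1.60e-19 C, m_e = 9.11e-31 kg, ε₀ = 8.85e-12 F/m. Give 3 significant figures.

2.91e-8 N

One atomic unit of force: F_au = E_h/a₀ = m_e²e⁶/((4πε₀)³ℏ⁴) = 8.33e-8 N.
0.350 × 8.33e-8 N = 2.91e-8 N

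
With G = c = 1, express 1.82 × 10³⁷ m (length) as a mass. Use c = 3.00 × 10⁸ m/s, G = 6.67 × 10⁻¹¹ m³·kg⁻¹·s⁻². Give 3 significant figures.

2.46 × 10⁶⁴ kg

Length → mass via c²/G.
1.82 × 10³⁷ m × (c²/G) = 2.46 × 10⁶⁴ kg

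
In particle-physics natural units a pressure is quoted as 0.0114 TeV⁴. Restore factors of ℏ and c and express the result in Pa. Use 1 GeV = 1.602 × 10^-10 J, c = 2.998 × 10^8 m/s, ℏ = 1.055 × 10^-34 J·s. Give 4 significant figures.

Pressure is [E]/[L]³ = [E]⁴/(ℏc)³.
1 GeV⁴ → 1/(ℏc)³ × (1 GeV in J)⁴ = 2.082 × 10^37 Pa.
Convert the energy scale: 0.0114 TeV⁴ = 1.14 × 10^10 GeV⁴.
Result: 1.14 × 10^10 × 2.082 × 10^37 = 2.373 × 10^47 Pa.

2.373 × 10^47 Pa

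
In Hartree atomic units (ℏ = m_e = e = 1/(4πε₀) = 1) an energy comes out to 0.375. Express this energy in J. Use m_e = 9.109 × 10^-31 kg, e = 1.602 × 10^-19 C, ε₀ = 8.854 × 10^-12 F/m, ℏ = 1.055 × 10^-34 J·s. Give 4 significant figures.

1.633 × 10^-18 J

One hartree: E_h = m_e e⁴/(4πε₀ℏ)² = 4.354 × 10^-18 J.
0.375 × 4.354 × 10^-18 J = 1.633 × 10^-18 J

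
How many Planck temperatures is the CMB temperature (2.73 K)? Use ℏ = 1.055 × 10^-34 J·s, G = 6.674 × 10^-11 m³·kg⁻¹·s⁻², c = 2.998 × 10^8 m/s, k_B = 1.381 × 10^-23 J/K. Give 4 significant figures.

1.927 × 10^-32

Planck temperature: T_P = √(ℏc⁵/G) / k_B = 1.417 × 10^32 K.
2.73 / 1.417 × 10^32 = 1.927 × 10^-32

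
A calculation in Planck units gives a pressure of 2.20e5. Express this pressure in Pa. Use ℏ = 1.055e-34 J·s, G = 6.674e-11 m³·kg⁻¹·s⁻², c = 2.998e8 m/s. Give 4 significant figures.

1.019e119 Pa

One Planck pressure: p_P = c⁷/(ℏG²) = 4.632e113 Pa.
2.20e5 × 4.632e113 Pa = 1.019e119 Pa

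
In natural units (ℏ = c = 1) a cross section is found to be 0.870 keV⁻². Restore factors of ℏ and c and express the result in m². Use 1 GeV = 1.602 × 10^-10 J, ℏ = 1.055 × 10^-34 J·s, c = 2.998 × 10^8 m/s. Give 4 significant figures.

Area is [L]² = [E]⁻²·(ℏc)²; restore (ℏc)².
1 GeV⁻² → (ℏc)² × (1 GeV in J)⁻² = 3.898 × 10^-32 m².
Convert the energy scale: 0.870 keV⁻² = 8.70 × 10^11 GeV⁻².
Result: 8.70 × 10^11 × 3.898 × 10^-32 = 3.391 × 10^-20 m².

3.391 × 10^-20 m²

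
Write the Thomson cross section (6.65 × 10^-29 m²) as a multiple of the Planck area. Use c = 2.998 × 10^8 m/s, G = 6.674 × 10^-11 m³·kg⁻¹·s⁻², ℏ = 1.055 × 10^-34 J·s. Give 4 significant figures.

2.545 × 10^41

Planck area: A_P = ℏG/c³ = 2.613 × 10^-70 m².
6.65 × 10^-29 / 2.613 × 10^-70 = 2.545 × 10^41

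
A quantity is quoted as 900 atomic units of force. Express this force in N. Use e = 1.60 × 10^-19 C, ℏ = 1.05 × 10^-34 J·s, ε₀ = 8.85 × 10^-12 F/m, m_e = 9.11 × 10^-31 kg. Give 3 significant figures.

7.50 × 10^-5 N

One atomic unit of force: F_au = E_h/a₀ = m_e²e⁶/((4πε₀)³ℏ⁴) = 8.33 × 10^-8 N.
900 × 8.33 × 10^-8 N = 7.50 × 10^-5 N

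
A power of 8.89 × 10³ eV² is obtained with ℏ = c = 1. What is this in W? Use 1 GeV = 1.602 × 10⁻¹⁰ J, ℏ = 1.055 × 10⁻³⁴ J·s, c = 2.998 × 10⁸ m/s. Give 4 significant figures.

Power is [E]/[T] = [E]²/ℏ.
1 GeV² → 1/ℏ × (1 GeV in J)² = 2.433 × 10¹⁴ W.
Convert the energy scale: 8.89 × 10³ eV² = 8.89 × 10⁻¹⁵ GeV².
Result: 8.89 × 10⁻¹⁵ × 2.433 × 10¹⁴ = 2.163 W.

2.163 W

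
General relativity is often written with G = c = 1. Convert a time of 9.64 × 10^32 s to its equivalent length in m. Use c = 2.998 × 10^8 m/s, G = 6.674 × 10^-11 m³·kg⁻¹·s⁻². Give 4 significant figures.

Time → length via c.
9.64 × 10^32 s × (c) = 2.890 × 10^41 m

2.890 × 10^41 m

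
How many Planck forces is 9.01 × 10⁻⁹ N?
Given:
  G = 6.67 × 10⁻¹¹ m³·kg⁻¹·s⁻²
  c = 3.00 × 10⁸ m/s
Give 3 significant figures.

Planck force: F_P = c⁴/G = 1.21 × 10⁴⁴ N.
9.01 × 10⁻⁹ / 1.21 × 10⁴⁴ = 7.42 × 10⁻⁵³

7.42 × 10⁻⁵³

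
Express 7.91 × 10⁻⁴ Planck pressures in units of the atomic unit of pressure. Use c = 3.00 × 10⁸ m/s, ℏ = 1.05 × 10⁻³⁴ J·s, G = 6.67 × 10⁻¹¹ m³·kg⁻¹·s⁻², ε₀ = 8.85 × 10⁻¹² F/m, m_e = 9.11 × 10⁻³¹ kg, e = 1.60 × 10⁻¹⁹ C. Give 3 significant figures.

1.23 × 10⁹⁷

Planck pressure: p_P = c⁷/(ℏG²) = 4.68 × 10¹¹³ Pa
atomic unit of pressure: P_au = E_h/a₀³ = m_e⁴e¹⁰/((4πε₀)⁵ℏ⁸) = 3.01 × 10¹³ Pa
7.91 × 10⁻⁴ × 4.68 × 10¹¹³ / 3.01 × 10¹³ = 1.23 × 10⁹⁷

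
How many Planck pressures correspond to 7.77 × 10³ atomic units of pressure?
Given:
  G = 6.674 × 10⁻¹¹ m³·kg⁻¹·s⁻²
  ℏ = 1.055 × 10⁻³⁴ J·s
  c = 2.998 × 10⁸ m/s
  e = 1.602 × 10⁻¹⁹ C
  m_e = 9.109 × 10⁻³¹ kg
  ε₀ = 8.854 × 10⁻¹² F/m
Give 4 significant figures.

atomic unit of pressure: P_au = E_h/a₀³ = m_e⁴e¹⁰/((4πε₀)⁵ℏ⁸) = 2.929 × 10¹³ Pa
Planck pressure: p_P = c⁷/(ℏG²) = 4.632 × 10¹¹³ Pa
7.77 × 10³ × 2.929 × 10¹³ / 4.632 × 10¹¹³ = 4.913 × 10⁻⁹⁷

4.913 × 10⁻⁹⁷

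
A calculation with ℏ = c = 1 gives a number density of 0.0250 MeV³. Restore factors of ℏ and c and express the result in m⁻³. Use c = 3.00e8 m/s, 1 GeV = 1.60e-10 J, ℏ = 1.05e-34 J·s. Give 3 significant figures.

Number density is [L]⁻³ = [E]³/(ℏc)³.
1 GeV³ → 1/(ℏc)³ × (1 GeV in J)³ = 1.31e47 m⁻³.
Convert the energy scale: 0.0250 MeV³ = 2.50e-11 GeV³.
Result: 2.50e-11 × 1.31e47 = 3.28e36 m⁻³.

3.28e36 m⁻³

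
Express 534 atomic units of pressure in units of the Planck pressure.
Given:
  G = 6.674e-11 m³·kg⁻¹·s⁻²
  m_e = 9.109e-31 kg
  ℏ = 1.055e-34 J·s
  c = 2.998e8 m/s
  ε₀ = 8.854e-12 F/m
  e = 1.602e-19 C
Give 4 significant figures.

3.377e-98

atomic unit of pressure: P_au = E_h/a₀³ = m_e⁴e¹⁰/((4πε₀)⁵ℏ⁸) = 2.929e13 Pa
Planck pressure: p_P = c⁷/(ℏG²) = 4.632e113 Pa
534 × 2.929e13 / 4.632e113 = 3.377e-98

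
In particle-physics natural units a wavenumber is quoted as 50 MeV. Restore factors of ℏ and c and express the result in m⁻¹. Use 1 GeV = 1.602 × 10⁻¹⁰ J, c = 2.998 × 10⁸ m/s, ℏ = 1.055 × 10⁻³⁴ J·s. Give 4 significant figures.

2.532 × 10¹⁴ m⁻¹

Inverse length is [E]/(ℏc).
1 GeV → 1/(ℏc) × (1 GeV in J) = 5.065 × 10¹⁵ m⁻¹.
Convert the energy scale: 50 MeV = 0.0500 GeV.
Result: 0.0500 × 5.065 × 10¹⁵ = 2.532 × 10¹⁴ m⁻¹.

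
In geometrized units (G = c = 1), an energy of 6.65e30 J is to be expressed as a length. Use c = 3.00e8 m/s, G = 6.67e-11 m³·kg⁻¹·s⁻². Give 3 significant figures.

Energy → length via G/c⁴.
6.65e30 J × (G/c⁴) = 5.48e-14 m

5.48e-14 m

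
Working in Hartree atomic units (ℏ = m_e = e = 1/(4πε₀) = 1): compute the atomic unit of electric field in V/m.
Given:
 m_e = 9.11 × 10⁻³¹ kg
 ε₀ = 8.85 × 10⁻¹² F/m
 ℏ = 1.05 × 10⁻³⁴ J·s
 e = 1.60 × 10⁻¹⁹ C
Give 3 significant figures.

5.20 × 10¹¹ V/m

Dimensional analysis gives E_au = E_h/(e a₀) = m_e²e⁵/((4πε₀)³ℏ⁴).
E_h = 4.38 × 10⁻¹⁸ J
a₀ = 5.26 × 10⁻¹¹ m
E_h/(e·a₀) = 5.20 × 10¹¹ V/m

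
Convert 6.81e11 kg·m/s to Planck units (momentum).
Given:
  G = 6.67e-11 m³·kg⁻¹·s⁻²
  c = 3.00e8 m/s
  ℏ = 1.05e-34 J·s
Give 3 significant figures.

Planck momentum: p_P = √(ℏc³/G) = 6.52 kg·m/s.
6.81e11 / 6.52 = 1.04e11

1.04e11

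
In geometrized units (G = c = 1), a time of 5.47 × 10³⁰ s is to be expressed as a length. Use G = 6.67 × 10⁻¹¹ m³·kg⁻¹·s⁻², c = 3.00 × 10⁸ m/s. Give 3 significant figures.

Time → length via c.
5.47 × 10³⁰ s × (c) = 1.64 × 10³⁹ m

1.64 × 10³⁹ m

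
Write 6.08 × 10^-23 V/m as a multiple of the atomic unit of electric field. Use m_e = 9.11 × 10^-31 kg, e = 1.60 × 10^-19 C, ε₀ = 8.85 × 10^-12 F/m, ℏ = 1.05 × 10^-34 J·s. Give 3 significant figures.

1.17 × 10^-34

atomic unit of electric field: E_au = E_h/(e a₀) = m_e²e⁵/((4πε₀)³ℏ⁴) = 5.20 × 10^11 V/m.
6.08 × 10^-23 / 5.20 × 10^11 = 1.17 × 10^-34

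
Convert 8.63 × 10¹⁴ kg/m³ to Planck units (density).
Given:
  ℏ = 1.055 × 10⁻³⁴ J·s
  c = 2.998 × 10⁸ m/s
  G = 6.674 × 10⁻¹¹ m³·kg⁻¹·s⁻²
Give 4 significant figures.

Planck density: ρ_P = c⁵/(ℏG²) = 5.154 × 10⁹⁶ kg/m³.
8.63 × 10¹⁴ / 5.154 × 10⁹⁶ = 1.674 × 10⁻⁸²

1.674 × 10⁻⁸²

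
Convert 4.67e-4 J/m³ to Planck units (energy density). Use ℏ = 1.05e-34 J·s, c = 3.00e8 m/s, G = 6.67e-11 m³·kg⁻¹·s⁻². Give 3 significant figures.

Planck energy density: u_P = c⁷/(ℏG²) = 4.68e113 J/m³.
4.67e-4 / 4.68e113 = 9.97e-118

9.97e-118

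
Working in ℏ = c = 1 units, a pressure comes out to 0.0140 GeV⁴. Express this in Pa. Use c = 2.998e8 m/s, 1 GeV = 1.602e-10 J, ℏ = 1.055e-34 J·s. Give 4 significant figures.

2.914e35 Pa

Pressure is [E]/[L]³ = [E]⁴/(ℏc)³.
1 GeV⁴ → 1/(ℏc)³ × (1 GeV in J)⁴ = 2.082e37 Pa.
Result: 0.0140 × 2.082e37 = 2.914e35 Pa.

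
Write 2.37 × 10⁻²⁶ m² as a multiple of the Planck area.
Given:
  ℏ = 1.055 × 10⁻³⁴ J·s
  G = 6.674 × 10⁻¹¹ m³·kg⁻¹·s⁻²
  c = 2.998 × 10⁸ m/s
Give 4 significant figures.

9.070 × 10⁴³

Planck area: A_P = ℏG/c³ = 2.613 × 10⁻⁷⁰ m².
2.37 × 10⁻²⁶ / 2.613 × 10⁻⁷⁰ = 9.070 × 10⁴³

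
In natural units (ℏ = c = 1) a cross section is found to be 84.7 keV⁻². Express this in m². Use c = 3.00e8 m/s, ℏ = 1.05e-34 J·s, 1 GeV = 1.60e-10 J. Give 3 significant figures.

3.28e-18 m²

Area is [L]² = [E]⁻²·(ℏc)²; restore (ℏc)².
1 GeV⁻² → (ℏc)² × (1 GeV in J)⁻² = 3.88e-32 m².
Convert the energy scale: 84.7 keV⁻² = 8.47e13 GeV⁻².
Result: 8.47e13 × 3.88e-32 = 3.28e-18 m².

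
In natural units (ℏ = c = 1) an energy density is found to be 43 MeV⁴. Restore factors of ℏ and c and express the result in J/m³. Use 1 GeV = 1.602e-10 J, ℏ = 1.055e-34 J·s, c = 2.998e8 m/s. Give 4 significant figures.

8.951e26 J/m³

[E]/[L]³ = [E]⁴/(ℏc)³; restore (ℏc)⁻³.
1 GeV⁴ → 1/(ℏc)³ × (1 GeV in J)⁴ = 2.082e37 J/m³.
Convert the energy scale: 43 MeV⁴ = 4.30e-11 GeV⁴.
Result: 4.30e-11 × 2.082e37 = 8.951e26 J/m³.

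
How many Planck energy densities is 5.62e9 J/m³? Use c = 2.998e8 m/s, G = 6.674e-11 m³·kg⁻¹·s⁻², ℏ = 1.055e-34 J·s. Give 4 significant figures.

1.213e-104

Planck energy density: u_P = c⁷/(ℏG²) = 4.632e113 J/m³.
5.62e9 / 4.632e113 = 1.213e-104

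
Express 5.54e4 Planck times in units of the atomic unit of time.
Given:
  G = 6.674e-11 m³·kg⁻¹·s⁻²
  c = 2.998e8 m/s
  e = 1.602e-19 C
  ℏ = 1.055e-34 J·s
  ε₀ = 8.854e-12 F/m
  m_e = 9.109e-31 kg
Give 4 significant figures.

Planck time: t_P = √(ℏG/c⁵) = 5.392e-44 s
atomic unit of time: τ_au = (4πε₀)²ℏ³/(m_e e⁴) = 2.423e-17 s
5.54e4 × 5.392e-44 / 2.423e-17 = 1.233e-22

1.233e-22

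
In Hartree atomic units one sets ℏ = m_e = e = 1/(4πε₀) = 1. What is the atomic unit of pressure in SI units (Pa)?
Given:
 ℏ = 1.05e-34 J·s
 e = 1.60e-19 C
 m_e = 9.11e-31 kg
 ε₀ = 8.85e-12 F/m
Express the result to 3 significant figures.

3.01e13 Pa

P_au = E_h/a₀³ = m_e⁴e¹⁰/((4πε₀)⁵ℏ⁸)
E_h = 4.38e-18 J
a₀ = 5.26e-11 m
E_h/a₀³ = 3.01e13 Pa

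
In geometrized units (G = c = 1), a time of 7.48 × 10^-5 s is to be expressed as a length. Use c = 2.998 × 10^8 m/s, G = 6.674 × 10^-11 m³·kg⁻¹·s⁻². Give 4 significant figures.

Time → length via c.
7.48 × 10^-5 s × (c) = 2.243 × 10^4 m

2.243 × 10^4 m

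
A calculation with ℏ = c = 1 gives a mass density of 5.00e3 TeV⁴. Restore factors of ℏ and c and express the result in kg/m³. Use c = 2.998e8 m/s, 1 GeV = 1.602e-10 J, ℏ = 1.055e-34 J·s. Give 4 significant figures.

1.158e36 kg/m³

Mass density is [E]/(c²[L]³) = [E]⁴/(ℏ³c⁵).
1 GeV⁴ → 1/(ℏ³c⁵) × (1 GeV in J)⁴ = 2.316e20 kg/m³.
Convert the energy scale: 5.00e3 TeV⁴ = 5.00e15 GeV⁴.
Result: 5.00e15 × 2.316e20 = 1.158e36 kg/m³.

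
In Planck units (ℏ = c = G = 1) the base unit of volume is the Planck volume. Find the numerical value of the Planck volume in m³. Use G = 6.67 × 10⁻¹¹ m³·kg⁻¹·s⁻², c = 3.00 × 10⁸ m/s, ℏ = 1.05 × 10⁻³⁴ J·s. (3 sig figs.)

V_P = (ℏG/c³)^(3/2)
  = √(1.75 × 10⁻²⁰⁹)
  = 4.18 × 10⁻¹⁰⁵ m³

4.18 × 10⁻¹⁰⁵ m³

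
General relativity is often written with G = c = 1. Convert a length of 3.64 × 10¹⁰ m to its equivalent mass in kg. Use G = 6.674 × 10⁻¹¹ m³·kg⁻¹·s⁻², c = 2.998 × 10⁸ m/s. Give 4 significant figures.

Length → mass via c²/G.
3.64 × 10¹⁰ m × (c²/G) = 4.902 × 10³⁷ kg

4.902 × 10³⁷ kg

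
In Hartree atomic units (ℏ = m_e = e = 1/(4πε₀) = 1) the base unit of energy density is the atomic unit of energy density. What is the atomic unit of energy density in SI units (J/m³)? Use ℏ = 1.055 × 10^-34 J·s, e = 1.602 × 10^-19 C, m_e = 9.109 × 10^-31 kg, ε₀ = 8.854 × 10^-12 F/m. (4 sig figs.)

u_au = E_h/a₀³ = m_e⁴e¹⁰/((4πε₀)⁵ℏ⁸)
E_h = 4.354 × 10^-18 J
a₀ = 5.297 × 10^-11 m
E_h/a₀³ = 2.929 × 10^13 J/m³

2.929 × 10^13 J/m³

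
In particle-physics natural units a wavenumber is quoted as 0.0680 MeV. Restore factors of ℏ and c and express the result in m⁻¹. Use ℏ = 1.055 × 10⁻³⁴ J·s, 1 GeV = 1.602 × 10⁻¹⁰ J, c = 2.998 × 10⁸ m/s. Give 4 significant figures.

Inverse length is [E]/(ℏc).
1 GeV → 1/(ℏc) × (1 GeV in J) = 5.065 × 10¹⁵ m⁻¹.
Convert the energy scale: 0.0680 MeV = 6.80 × 10⁻⁵ GeV.
Result: 6.80 × 10⁻⁵ × 5.065 × 10¹⁵ = 3.444 × 10¹¹ m⁻¹.

3.444 × 10¹¹ m⁻¹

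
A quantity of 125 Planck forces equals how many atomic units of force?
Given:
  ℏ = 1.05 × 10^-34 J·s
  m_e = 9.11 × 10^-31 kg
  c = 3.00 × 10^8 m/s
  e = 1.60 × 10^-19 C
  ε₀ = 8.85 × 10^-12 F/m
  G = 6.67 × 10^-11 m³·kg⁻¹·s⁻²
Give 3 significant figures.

Planck force: F_P = c⁴/G = 1.21 × 10^44 N
atomic unit of force: F_au = E_h/a₀ = m_e²e⁶/((4πε₀)³ℏ⁴) = 8.33 × 10^-8 N
125 × 1.21 × 10^44 / 8.33 × 10^-8 = 1.82 × 10^53

1.82 × 10^53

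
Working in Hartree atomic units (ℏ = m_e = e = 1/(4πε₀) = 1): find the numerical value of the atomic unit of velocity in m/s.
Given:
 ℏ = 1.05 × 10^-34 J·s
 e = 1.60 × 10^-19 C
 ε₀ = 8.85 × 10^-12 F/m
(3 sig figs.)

2.19 × 10^6 m/s

From ℏ = m_e = e = 1/(4πε₀) = 1 the velocity scale is v_au = e²/(4πε₀ℏ).
  = 2.56 × 10^-38 / 1.17 × 10^-44
  = 2.19 × 10^6 m/s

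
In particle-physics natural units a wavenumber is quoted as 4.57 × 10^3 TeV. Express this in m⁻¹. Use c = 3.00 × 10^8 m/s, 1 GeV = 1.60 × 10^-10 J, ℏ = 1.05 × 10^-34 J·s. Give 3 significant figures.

Inverse length is [E]/(ℏc).
1 GeV → 1/(ℏc) × (1 GeV in J) = 5.08 × 10^15 m⁻¹.
Convert the energy scale: 4.57 × 10^3 TeV = 4.57 × 10^6 GeV.
Result: 4.57 × 10^6 × 5.08 × 10^15 = 2.32 × 10^22 m⁻¹.

2.32 × 10^22 m⁻¹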